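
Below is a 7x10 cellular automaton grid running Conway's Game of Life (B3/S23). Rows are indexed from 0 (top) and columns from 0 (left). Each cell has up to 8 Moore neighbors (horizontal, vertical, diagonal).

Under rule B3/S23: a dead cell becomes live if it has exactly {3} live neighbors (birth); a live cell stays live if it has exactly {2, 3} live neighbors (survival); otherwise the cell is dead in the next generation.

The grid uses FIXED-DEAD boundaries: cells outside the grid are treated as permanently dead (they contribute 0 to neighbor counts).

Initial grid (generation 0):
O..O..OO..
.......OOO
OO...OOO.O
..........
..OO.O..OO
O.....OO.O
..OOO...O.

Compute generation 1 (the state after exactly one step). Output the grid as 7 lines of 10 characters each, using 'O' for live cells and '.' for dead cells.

Simulating step by step:
Generation 0 (given above): 26 live cells
Generation 1: 27 live cells
(generation 1 grid is the final answer)

Answer: ......OO..
OO...O...O
......OO.O
.OO.OO.O.O
......OOOO
.O...OOO.O
...O...OO.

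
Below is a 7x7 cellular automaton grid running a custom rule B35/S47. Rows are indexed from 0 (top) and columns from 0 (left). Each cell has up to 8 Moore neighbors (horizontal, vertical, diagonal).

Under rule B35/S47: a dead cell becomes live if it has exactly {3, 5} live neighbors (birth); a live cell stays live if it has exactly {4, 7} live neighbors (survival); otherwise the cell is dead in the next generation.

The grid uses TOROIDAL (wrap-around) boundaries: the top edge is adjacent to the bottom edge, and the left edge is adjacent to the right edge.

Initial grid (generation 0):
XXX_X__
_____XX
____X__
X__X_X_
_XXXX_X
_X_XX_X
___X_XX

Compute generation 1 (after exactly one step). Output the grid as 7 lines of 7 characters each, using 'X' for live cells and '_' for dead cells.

Simulating step by step:
Generation 0 (given above): 22 live cells
Generation 1: 19 live cells
(generation 1 grid is the final answer)

Answer: ___X_XX
XX_XX__
_______
_X_XX_X
X____X_
X______
X_XXXX_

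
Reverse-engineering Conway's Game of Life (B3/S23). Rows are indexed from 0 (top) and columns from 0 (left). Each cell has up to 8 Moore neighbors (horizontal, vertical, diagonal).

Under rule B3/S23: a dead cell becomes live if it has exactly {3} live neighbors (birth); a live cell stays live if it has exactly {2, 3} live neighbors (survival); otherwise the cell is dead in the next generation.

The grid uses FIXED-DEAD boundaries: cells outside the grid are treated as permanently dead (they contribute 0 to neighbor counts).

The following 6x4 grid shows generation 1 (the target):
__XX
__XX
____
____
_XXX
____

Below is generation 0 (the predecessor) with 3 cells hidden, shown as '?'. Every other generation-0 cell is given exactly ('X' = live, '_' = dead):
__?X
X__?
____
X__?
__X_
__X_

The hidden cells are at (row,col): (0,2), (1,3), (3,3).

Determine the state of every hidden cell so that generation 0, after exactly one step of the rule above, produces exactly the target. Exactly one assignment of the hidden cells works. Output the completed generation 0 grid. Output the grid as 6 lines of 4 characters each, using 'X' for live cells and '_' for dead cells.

Answer: __XX
X__X
____
X__X
__X_
__X_

Derivation:
Hidden generation-0 cells (in order): (0,2), (1,3), (3,3).
A hidden cell only influences target cells in its own 3x3 neighborhood. Try each of the 2^3 = 8 assignments, step the completed generation 0 forward once under B3/S23, and compare with the target:
  (0,2)=_ (1,3)=_ (3,3)=_ -> step gives (0,2)='_' but target has 'X' -> reject
  (0,2)=_ (1,3)=_ (3,3)=X -> step gives (0,2)='_' but target has 'X' -> reject
  (0,2)=_ (1,3)=X (3,3)=_ -> step gives (0,2)='_' but target has 'X' -> reject
  (0,2)=_ (1,3)=X (3,3)=X -> step gives (0,2)='_' but target has 'X' -> reject
  (0,2)=X (1,3)=_ (3,3)=_ -> step gives (0,2)='_' but target has 'X' -> reject
  (0,2)=X (1,3)=_ (3,3)=X -> step gives (0,2)='_' but target has 'X' -> reject
  (0,2)=X (1,3)=X (3,3)=_ -> step gives (4,2)='_' but target has 'X' -> reject
  (0,2)=X (1,3)=X (3,3)=X -> step reproduces the target at every cell -> ACCEPT
Unique solution: (0,2)=live, (1,3)=live, (3,3)=live.
Check: live-neighbor counts of every cell in the completed generation 0:
1222
0232
2222
0221
1323
0212
Applying B3/S23 to generation 0 with these counts gives:
__XX
__XX
____
____
_XXX
____
which matches the target exactly.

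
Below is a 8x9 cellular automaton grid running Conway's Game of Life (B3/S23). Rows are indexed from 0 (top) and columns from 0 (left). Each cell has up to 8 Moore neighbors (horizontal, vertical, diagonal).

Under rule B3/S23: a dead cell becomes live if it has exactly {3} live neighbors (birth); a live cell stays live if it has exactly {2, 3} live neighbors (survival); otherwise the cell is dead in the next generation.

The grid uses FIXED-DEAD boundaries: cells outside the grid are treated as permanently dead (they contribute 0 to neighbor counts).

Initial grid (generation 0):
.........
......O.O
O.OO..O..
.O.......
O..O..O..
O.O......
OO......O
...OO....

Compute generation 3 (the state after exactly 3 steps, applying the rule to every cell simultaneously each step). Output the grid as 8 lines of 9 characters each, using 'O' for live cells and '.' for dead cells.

Simulating step by step:
Generation 0 (given above): 17 live cells
Generation 1: 15 live cells
.........
.......O.
.OO....O.
OO.O.....
O.O......
O.O......
OOOO.....
.........
Generation 2: 14 live cells
.........
.........
OOO......
O..O.....
O.OO.....
O........
O.OO.....
.OO......
Generation 3: 16 live cells
(generation 3 grid is the final answer)

Answer: .........
.O.......
OOO......
O..O.....
O.OO.....
O........
O.OO.....
.OOO.....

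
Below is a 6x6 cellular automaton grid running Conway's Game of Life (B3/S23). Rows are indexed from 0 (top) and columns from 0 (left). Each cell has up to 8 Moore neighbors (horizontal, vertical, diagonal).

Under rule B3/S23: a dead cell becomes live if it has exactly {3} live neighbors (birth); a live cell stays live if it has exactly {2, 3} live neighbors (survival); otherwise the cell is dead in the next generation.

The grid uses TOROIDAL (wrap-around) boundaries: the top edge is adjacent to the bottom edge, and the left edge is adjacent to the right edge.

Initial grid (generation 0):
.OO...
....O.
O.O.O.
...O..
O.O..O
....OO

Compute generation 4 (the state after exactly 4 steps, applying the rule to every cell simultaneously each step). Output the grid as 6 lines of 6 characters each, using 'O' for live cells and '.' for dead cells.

Simulating step by step:
Generation 0 (given above): 12 live cells
Generation 1: 18 live cells
...OOO
..O..O
....OO
O.OOO.
O..O.O
..OOOO
Generation 2: 10 live cells
O.....
O.....
OOO...
OOO...
O.....
..O...
Generation 3: 10 live cells
.O....
O....O
..O..O
..O..O
O.O...
.O....
Generation 4: 16 live cells
(generation 4 grid is the final answer)

Answer: .O....
OO...O
.O..OO
O.OO.O
O.O...
OOO...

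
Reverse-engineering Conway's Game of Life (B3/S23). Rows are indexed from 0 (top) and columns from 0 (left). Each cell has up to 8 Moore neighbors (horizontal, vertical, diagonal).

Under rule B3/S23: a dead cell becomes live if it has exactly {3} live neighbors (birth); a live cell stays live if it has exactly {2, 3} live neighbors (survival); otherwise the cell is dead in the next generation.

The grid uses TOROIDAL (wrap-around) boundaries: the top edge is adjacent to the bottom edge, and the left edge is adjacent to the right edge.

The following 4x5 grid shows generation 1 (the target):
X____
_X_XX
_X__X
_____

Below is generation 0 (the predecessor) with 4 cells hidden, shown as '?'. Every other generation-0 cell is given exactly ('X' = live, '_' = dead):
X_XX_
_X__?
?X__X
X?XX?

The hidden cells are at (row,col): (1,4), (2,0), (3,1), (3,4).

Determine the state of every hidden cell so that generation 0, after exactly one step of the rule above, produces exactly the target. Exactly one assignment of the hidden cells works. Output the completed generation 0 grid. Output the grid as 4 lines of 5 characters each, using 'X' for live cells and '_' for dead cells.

Answer: X_XX_
_X___
_X__X
X_XXX

Derivation:
Hidden generation-0 cells (in order): (1,4), (2,0), (3,1), (3,4).
A hidden cell only influences target cells in its own 3x3 neighborhood. Try each of the 2^4 = 16 assignments, step the completed generation 0 forward once under B3/S23, and compare with the target:
  (1,4)=_ (2,0)=_ (3,1)=_ (3,4)=_ -> step gives (0,3)='X' but target has '_' -> reject
  (1,4)=_ (2,0)=_ (3,1)=_ (3,4)=X -> step reproduces the target at every cell -> ACCEPT
  (1,4)=_ (2,0)=_ (3,1)=X (3,4)=_ -> step gives (0,3)='X' but target has '_' -> reject
  (1,4)=_ (2,0)=_ (3,1)=X (3,4)=X -> step gives (0,0)='_' but target has 'X' -> reject
  (1,4)=_ (2,0)=X (3,1)=_ (3,4)=_ -> step gives (0,3)='X' but target has '_' -> reject
  (1,4)=_ (2,0)=X (3,1)=_ (3,4)=X -> step gives (1,1)='_' but target has 'X' -> reject
  (1,4)=_ (2,0)=X (3,1)=X (3,4)=_ -> step gives (0,3)='X' but target has '_' -> reject
  (1,4)=_ (2,0)=X (3,1)=X (3,4)=X -> step gives (0,0)='_' but target has 'X' -> reject
  (1,4)=X (2,0)=_ (3,1)=_ (3,4)=_ -> step gives (1,3)='_' but target has 'X' -> reject
  (1,4)=X (2,0)=_ (3,1)=_ (3,4)=X -> step gives (0,0)='_' but target has 'X' -> reject
  (1,4)=X (2,0)=_ (3,1)=X (3,4)=_ -> step gives (0,0)='_' but target has 'X' -> reject
  (1,4)=X (2,0)=_ (3,1)=X (3,4)=X -> step gives (0,0)='_' but target has 'X' -> reject
  (1,4)=X (2,0)=X (3,1)=_ (3,4)=_ -> step gives (1,1)='_' but target has 'X' -> reject
  (1,4)=X (2,0)=X (3,1)=_ (3,4)=X -> step gives (0,0)='_' but target has 'X' -> reject
  (1,4)=X (2,0)=X (3,1)=X (3,4)=_ -> step gives (0,0)='_' but target has 'X' -> reject
  (1,4)=X (2,0)=X (3,1)=X (3,4)=X -> step gives (0,0)='_' but target has 'X' -> reject
Unique solution: (1,4)=dead, (2,0)=dead, (3,1)=dead, (3,4)=live.
Check: live-neighbor counts of every cell in the completed generation 0:
35445
43433
53443
45455
Applying B3/S23 to generation 0 with these counts gives:
X____
_X_XX
_X__X
_____
which matches the target exactly.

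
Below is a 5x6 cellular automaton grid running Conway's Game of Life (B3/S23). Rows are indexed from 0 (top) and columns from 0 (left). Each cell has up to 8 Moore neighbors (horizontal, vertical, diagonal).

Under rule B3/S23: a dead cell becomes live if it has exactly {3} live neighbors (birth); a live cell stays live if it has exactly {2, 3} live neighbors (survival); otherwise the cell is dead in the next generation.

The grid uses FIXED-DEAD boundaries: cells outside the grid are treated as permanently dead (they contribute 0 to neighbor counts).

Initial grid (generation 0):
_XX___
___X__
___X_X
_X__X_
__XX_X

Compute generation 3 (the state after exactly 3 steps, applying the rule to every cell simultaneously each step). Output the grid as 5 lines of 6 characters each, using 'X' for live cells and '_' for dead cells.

Simulating step by step:
Generation 0 (given above): 10 live cells
Generation 1: 9 live cells
__X___
___XX_
__XX__
_____X
__XXX_
Generation 2: 6 live cells
___X__
____X_
__XX__
______
___XX_
Generation 3: 5 live cells
(generation 3 grid is the final answer)

Answer: ______
__X_X_
___X__
__X_X_
______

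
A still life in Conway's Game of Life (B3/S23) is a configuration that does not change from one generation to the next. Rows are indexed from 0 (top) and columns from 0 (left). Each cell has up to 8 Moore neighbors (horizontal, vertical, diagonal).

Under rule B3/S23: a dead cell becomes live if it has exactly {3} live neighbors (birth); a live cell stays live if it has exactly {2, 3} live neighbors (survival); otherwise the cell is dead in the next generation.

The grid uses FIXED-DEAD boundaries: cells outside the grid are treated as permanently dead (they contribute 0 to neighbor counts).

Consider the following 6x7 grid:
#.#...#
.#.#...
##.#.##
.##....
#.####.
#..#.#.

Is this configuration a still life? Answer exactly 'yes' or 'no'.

Answer: no

Derivation:
Compute generation 1 and compare to generation 0 (given above):
Generation 1:
.##....
...####
#..##..
......#
#....#.
.###.#.
Cell (0,0) differs: gen0=1 vs gen1=0 -> NOT a still life.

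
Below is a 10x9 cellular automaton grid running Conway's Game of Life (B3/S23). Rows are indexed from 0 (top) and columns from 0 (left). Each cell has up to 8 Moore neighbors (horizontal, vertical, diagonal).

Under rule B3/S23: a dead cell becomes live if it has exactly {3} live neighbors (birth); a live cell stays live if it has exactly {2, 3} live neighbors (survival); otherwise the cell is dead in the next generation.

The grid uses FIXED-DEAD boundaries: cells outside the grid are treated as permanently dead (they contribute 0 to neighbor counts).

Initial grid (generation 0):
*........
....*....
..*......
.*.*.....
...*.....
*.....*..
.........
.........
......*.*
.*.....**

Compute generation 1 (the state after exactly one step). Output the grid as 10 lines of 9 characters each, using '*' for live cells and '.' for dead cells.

Answer: .........
.........
..**.....
...*.....
..*......
.........
.........
.........
........*
.......**

Derivation:
Simulating step by step:
Generation 0 (given above): 13 live cells
Generation 1: 7 live cells
(generation 1 grid is the final answer)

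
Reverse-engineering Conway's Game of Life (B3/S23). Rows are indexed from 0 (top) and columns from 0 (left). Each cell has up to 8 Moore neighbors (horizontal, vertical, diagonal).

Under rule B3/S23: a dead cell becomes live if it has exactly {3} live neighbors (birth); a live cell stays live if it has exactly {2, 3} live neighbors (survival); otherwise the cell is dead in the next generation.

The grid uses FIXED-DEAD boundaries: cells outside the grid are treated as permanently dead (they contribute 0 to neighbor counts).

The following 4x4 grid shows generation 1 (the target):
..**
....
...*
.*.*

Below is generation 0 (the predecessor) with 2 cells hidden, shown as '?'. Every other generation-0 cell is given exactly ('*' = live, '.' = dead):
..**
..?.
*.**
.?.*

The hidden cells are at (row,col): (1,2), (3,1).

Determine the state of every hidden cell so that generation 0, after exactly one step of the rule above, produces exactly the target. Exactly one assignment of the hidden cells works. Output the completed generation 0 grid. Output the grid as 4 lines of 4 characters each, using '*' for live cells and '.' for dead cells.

Hidden generation-0 cells (in order): (1,2), (3,1).
A hidden cell only influences target cells in its own 3x3 neighborhood. Try each of the 2^2 = 4 assignments, step the completed generation 0 forward once under B3/S23, and compare with the target:
  (1,2)=. (3,1)=. -> step gives (0,2)='.' but target has '*' -> reject
  (1,2)=. (3,1)=* -> step gives (0,2)='.' but target has '*' -> reject
  (1,2)=* (3,1)=. -> step gives (2,1)='*' but target has '.' -> reject
  (1,2)=* (3,1)=* -> step reproduces the target at every cell -> ACCEPT
Unique solution: (1,2)=live, (3,1)=live.
Check: live-neighbor counts of every cell in the completed generation 0:
0222
1445
1443
2242
Applying B3/S23 to generation 0 with these counts gives:
..**
....
...*
.*.*
which matches the target exactly.

Answer: ..**
..*.
*.**
.*.*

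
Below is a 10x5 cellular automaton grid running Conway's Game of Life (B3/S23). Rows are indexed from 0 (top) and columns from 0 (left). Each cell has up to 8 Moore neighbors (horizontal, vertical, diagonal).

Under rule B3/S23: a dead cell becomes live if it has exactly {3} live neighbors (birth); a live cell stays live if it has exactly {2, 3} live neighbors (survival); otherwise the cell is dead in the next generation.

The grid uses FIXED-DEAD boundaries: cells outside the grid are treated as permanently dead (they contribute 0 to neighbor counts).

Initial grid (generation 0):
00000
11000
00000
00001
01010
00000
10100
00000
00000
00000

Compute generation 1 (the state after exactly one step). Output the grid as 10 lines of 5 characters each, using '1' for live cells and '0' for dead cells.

Answer: 00000
00000
00000
00000
00000
01100
00000
00000
00000
00000

Derivation:
Simulating step by step:
Generation 0 (given above): 7 live cells
Generation 1: 2 live cells
(generation 1 grid is the final answer)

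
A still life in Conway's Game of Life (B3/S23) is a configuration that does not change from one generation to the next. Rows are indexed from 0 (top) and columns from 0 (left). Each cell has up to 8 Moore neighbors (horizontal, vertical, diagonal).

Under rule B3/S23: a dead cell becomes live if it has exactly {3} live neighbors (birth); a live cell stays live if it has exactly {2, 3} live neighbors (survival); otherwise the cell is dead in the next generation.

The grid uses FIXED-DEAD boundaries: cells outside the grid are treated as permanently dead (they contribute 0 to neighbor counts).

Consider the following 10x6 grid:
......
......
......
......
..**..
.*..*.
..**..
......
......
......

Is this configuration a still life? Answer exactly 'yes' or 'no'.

Answer: yes

Derivation:
Compute generation 1 and compare to generation 0 (given above):
Generation 1:
......
......
......
......
..**..
.*..*.
..**..
......
......
......
The grids are IDENTICAL -> still life.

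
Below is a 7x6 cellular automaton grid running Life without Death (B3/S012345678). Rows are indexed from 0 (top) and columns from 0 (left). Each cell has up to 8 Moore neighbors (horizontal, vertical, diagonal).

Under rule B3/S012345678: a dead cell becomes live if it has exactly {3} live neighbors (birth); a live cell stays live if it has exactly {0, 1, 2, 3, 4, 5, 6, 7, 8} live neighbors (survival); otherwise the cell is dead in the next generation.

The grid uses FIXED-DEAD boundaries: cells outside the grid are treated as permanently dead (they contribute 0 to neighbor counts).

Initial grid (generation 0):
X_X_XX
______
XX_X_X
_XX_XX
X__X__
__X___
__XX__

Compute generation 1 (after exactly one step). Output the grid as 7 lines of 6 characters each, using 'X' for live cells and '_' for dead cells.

Answer: X_X_XX
X_XX_X
XX_X_X
_XX_XX
X__XX_
_XX___
__XX__

Derivation:
Simulating step by step:
Generation 0 (given above): 17 live cells
Generation 1: 23 live cells
(generation 1 grid is the final answer)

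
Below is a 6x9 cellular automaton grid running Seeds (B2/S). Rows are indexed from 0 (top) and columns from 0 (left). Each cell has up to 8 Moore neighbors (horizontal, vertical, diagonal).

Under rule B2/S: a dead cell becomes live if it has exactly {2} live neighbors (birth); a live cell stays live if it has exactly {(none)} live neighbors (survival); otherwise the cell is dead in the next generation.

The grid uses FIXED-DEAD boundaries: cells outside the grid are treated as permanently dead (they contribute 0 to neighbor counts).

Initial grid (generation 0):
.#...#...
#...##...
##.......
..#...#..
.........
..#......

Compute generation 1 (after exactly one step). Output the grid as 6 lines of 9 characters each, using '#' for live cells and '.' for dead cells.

Answer: #.....#..
..#...#..
..###.#..
#........
.###.....
.........

Derivation:
Simulating step by step:
Generation 0 (given above): 10 live cells
Generation 1: 12 live cells
(generation 1 grid is the final answer)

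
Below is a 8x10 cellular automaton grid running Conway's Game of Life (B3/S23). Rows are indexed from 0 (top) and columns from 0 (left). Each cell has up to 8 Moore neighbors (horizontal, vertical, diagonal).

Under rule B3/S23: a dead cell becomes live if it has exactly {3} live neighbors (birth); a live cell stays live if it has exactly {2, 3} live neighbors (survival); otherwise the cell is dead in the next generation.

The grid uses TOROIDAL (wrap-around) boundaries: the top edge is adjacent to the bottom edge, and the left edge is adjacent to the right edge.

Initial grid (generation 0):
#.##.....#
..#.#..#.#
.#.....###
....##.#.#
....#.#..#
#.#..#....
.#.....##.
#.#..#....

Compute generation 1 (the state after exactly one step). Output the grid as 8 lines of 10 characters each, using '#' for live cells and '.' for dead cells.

Simulating step by step:
Generation 0 (given above): 28 live cells
Generation 1: 37 live cells
(generation 1 grid is the final answer)

Answer: #.#.#...##
..#....#..
...###.#.#
....##.#.#
#..##.#.##
##...#####
#.#...#..#
#.##....#.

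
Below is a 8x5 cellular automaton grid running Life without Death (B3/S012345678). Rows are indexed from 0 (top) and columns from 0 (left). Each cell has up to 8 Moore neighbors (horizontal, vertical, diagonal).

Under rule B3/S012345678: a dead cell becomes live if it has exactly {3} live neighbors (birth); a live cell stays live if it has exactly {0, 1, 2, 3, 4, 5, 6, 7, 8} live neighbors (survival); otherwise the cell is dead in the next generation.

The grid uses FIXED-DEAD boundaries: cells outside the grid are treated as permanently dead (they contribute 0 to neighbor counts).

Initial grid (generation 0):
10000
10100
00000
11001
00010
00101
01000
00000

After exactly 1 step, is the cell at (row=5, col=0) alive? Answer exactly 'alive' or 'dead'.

Answer: dead

Derivation:
Simulating step by step:
Generation 0 (given above): 10 live cells
Generation 1: 17 live cells
11000
11100
10000
11001
01111
00111
01000
00000

Cell (5,0) at generation 1: 0 -> dead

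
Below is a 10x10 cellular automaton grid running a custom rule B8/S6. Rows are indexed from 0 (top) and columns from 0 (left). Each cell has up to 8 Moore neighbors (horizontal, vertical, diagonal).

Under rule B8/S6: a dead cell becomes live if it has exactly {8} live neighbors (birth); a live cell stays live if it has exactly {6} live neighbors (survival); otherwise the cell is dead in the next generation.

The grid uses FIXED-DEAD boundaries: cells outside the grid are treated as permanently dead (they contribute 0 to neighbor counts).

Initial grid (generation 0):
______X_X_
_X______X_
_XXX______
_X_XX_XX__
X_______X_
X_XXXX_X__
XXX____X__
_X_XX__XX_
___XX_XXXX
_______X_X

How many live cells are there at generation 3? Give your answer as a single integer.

Simulating step by step:
Generation 0 (given above): 37 live cells
Generation 1: 1 live cells
__________
__________
__________
__________
__________
__________
__________
__________
________X_
__________
Generation 2: 0 live cells
__________
__________
__________
__________
__________
__________
__________
__________
__________
__________
Generation 3: 0 live cells
__________
__________
__________
__________
__________
__________
__________
__________
__________
__________
Population at generation 3: 0

Answer: 0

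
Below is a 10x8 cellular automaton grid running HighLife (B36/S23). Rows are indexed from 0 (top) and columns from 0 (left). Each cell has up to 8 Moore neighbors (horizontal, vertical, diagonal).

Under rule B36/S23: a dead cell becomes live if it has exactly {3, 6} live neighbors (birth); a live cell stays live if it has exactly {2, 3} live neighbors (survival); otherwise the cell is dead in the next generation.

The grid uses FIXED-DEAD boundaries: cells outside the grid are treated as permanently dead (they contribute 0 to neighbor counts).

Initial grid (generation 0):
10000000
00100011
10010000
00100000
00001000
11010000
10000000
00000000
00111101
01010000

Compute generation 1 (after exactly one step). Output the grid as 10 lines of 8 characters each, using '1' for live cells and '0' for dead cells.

Answer: 00000000
01000000
01110000
00010000
01110000
11000000
11000000
00011000
00111000
00010000

Derivation:
Simulating step by step:
Generation 0 (given above): 19 live cells
Generation 1: 18 live cells
(generation 1 grid is the final answer)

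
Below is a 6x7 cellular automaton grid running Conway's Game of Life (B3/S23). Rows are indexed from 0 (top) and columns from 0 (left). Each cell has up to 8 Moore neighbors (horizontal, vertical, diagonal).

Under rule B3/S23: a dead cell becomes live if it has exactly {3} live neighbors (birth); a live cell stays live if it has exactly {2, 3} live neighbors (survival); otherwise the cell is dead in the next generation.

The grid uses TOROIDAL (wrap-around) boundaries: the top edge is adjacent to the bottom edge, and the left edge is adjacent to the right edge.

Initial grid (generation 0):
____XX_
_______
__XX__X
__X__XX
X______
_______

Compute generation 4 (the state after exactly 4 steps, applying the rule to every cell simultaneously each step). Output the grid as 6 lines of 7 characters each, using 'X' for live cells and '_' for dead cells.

Simulating step by step:
Generation 0 (given above): 9 live cells
Generation 1: 14 live cells
_______
___XXX_
__XX_XX
XXXX_XX
______X
_______
Generation 2: 11 live cells
____X__
__XX_XX
_______
_X_X___
_XX__XX
_______
Generation 3: 14 live cells
___XXX_
___XXX_
___XX__
XX_____
XXX____
_____X_
Generation 4: 16 live cells
(generation 4 grid is the final answer)

Answer: ___X__X
__X____
__XX_X_
X__X___
X_X___X
_XXX_XX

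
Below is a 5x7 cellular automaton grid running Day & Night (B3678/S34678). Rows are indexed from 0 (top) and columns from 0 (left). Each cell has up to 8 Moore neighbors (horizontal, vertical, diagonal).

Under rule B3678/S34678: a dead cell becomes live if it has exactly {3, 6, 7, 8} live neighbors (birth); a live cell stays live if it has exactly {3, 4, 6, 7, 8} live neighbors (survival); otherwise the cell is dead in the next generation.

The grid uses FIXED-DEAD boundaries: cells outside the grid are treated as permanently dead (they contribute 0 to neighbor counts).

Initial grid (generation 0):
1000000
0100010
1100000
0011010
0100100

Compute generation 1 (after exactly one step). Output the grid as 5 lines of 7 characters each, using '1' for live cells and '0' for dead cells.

Answer: 0000000
0100000
0100100
1010100
0011000

Derivation:
Simulating step by step:
Generation 0 (given above): 10 live cells
Generation 1: 8 live cells
(generation 1 grid is the final answer)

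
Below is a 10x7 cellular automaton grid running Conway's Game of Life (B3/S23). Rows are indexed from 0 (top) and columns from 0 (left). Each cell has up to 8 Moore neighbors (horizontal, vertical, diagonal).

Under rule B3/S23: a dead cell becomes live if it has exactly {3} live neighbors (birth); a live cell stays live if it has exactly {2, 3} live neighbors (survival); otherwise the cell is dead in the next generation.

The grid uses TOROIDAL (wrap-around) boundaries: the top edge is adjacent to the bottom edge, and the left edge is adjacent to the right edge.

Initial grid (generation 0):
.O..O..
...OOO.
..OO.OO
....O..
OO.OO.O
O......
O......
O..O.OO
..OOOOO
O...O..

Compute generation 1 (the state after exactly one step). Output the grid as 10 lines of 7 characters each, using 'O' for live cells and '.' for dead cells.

Answer: .......
......O
..O...O
.O.....
OO.OOOO
.......
OO.....
OOOO...
.OO....
OOO...O

Derivation:
Simulating step by step:
Generation 0 (given above): 28 live cells
Generation 1: 22 live cells
(generation 1 grid is the final answer)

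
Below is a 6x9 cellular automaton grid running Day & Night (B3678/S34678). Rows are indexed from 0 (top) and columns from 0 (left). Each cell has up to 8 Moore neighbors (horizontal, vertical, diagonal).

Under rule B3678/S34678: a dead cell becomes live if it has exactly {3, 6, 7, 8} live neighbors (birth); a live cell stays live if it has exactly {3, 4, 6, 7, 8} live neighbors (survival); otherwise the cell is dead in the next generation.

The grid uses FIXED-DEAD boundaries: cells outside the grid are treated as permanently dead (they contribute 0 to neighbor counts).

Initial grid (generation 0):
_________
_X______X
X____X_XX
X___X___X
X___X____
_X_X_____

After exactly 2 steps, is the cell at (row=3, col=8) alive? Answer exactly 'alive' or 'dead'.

Simulating step by step:
Generation 0 (given above): 13 live cells
Generation 1: 9 live cells
_________
_______X_
_X_____XX
_X___X_X_
_X_X_____
_________
Generation 2: 7 live cells
_________
________X
_______XX
X_____X_X
__X______
_________

Cell (3,8) at generation 2: 1 -> alive

Answer: alive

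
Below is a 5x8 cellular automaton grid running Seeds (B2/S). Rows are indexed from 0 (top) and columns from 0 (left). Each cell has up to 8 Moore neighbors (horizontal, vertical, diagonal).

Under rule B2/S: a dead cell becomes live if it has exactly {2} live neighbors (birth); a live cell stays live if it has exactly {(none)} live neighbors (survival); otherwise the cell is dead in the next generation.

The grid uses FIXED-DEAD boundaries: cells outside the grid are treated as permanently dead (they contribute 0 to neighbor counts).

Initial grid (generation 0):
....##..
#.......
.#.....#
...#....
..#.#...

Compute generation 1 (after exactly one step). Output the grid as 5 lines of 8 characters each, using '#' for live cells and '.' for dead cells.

Answer: ........
.#..###.
#.#.....
.#..#...
........

Derivation:
Simulating step by step:
Generation 0 (given above): 8 live cells
Generation 1: 8 live cells
(generation 1 grid is the final answer)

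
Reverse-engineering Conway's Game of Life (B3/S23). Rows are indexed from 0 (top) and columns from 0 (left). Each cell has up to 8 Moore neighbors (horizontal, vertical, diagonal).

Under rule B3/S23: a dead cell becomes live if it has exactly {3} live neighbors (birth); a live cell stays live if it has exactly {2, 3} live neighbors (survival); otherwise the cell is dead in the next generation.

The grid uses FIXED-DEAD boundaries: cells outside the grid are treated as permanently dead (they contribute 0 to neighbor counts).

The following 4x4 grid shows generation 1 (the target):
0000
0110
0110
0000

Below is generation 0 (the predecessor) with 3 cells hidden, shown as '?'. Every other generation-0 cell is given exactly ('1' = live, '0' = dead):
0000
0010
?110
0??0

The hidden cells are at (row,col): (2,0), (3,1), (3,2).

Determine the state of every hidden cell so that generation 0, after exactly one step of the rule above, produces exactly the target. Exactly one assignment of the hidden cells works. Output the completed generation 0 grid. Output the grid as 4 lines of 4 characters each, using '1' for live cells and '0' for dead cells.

Hidden generation-0 cells (in order): (2,0), (3,1), (3,2).
A hidden cell only influences target cells in its own 3x3 neighborhood. Try each of the 2^3 = 8 assignments, step the completed generation 0 forward once under B3/S23, and compare with the target:
  (2,0)=0 (3,1)=0 (3,2)=0 -> step reproduces the target at every cell -> ACCEPT
  (2,0)=0 (3,1)=0 (3,2)=1 -> step gives (2,3)='1' but target has '0' -> reject
  (2,0)=0 (3,1)=1 (3,2)=0 -> step gives (3,1)='1' but target has '0' -> reject
  (2,0)=0 (3,1)=1 (3,2)=1 -> step gives (2,1)='0' but target has '1' -> reject
  (2,0)=1 (3,1)=0 (3,2)=0 -> step gives (1,1)='0' but target has '1' -> reject
  (2,0)=1 (3,1)=0 (3,2)=1 -> step gives (1,1)='0' but target has '1' -> reject
  (2,0)=1 (3,1)=1 (3,2)=0 -> step gives (1,1)='0' but target has '1' -> reject
  (2,0)=1 (3,1)=1 (3,2)=1 -> step gives (1,1)='0' but target has '1' -> reject
Unique solution: (2,0)=dead, (3,1)=dead, (3,2)=dead.
Check: live-neighbor counts of every cell in the completed generation 0:
0111
1322
1222
1221
Applying B3/S23 to generation 0 with these counts gives:
0000
0110
0110
0000
which matches the target exactly.

Answer: 0000
0010
0110
0000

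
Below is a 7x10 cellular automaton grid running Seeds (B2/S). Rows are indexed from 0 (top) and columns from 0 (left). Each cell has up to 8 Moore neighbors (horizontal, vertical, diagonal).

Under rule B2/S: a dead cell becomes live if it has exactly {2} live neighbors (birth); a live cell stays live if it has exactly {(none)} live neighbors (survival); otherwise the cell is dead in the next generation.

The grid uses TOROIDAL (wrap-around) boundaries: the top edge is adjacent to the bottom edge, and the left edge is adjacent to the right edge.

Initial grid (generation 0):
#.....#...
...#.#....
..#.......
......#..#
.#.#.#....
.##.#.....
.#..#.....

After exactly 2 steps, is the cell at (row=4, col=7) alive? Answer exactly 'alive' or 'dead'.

Answer: dead

Derivation:
Simulating step by step:
Generation 0 (given above): 15 live cells
Generation 1: 17 live cells
.###......
.##.#.#...
...####...
##.###....
......#...
..........
..........
Generation 2: 13 live cells
#...##....
#......#..
.......#..
.......#..
####......
..........
.#.#......

Cell (4,7) at generation 2: 0 -> dead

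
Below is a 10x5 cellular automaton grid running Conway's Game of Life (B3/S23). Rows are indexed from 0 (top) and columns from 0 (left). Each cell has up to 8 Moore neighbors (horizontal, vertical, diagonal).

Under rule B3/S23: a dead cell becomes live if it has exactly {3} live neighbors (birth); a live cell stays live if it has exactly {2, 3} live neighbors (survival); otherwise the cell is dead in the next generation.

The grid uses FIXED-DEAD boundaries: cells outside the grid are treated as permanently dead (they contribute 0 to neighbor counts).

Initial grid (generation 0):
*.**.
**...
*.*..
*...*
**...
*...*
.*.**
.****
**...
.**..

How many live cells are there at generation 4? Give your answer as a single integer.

Simulating step by step:
Generation 0 (given above): 24 live cells
Generation 1: 19 live cells
*.*..
*..*.
*....
*....
**...
*.***
**...
....*
*....
***..
Generation 2: 19 live cells
.*...
*....
**...
*....
*.**.
..**.
***.*
**...
*....
**...
Generation 3: 13 live cells
.....
*....
**...
*.*..
..**.
*...*
*....
..*..
.....
**...
Generation 4: 12 live cells
.....
**...
*....
*.**.
..**.
.*.*.
.*...
.....
.*...
.....
Population at generation 4: 12

Answer: 12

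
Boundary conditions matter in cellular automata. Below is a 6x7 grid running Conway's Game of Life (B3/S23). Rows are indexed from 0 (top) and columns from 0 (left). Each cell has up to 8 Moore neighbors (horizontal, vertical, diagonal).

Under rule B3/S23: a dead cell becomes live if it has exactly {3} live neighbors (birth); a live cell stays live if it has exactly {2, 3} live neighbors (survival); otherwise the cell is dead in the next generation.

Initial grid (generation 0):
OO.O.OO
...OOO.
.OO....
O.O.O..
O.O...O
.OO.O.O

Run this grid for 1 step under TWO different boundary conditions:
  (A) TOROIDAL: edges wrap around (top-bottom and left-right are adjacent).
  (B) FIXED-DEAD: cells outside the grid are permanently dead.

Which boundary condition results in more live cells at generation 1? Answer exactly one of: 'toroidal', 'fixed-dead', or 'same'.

Under TOROIDAL boundary, generation 1:
.O.....
...O.O.
.OO..O.
O.O...O
..O...O
....O..
Population = 12

Under FIXED-DEAD boundary, generation 1:
..OO.OO
O..O.OO
.OO..O.
O.O....
O.O....
.OOO.O.
Population = 19

Comparison: toroidal=12, fixed-dead=19 -> fixed-dead

Answer: fixed-dead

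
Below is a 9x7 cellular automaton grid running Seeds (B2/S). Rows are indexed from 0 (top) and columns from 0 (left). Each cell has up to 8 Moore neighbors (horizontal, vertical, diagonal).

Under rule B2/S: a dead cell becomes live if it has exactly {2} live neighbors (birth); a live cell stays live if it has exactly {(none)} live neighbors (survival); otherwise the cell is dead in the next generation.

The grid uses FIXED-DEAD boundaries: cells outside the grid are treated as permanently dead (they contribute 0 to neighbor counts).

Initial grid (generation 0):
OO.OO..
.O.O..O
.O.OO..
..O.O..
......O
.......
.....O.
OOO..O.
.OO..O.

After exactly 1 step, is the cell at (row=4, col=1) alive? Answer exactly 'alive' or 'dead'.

Simulating step by step:
Generation 0 (given above): 21 live cells
Generation 1: 15 live cells
.....O.
.......
O......
.O.....
...O.O.
.....OO
O.O.O.O
...O...
...OO.O

Cell (4,1) at generation 1: 0 -> dead

Answer: dead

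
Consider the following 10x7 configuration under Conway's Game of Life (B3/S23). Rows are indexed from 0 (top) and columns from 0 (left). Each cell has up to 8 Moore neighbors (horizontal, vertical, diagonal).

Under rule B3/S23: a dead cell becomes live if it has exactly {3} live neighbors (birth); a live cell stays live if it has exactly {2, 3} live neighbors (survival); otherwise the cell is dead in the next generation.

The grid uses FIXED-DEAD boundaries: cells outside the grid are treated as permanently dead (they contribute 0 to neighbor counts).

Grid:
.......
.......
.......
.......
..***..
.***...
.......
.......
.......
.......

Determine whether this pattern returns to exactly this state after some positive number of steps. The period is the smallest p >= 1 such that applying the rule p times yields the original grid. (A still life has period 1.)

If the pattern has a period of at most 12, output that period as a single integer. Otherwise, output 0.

Simulating and comparing each generation to the original:
Gen 0 (original, given above): 6 live cells
Gen 1: 6 live cells, differs from original
Gen 2: 6 live cells, MATCHES original -> period = 2

Answer: 2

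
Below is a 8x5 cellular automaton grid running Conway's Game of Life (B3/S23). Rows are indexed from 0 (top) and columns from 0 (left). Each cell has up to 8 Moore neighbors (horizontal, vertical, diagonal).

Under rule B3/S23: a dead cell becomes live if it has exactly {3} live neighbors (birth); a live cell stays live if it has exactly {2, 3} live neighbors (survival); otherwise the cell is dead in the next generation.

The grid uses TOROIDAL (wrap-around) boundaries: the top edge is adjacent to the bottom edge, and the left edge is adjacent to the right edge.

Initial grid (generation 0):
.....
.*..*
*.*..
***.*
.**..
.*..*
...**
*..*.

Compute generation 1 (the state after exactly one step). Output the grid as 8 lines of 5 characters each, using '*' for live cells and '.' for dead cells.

Answer: *...*
**...
..*..
....*
....*
.*..*
..**.
...*.

Derivation:
Simulating step by step:
Generation 0 (given above): 16 live cells
Generation 1: 12 live cells
(generation 1 grid is the final answer)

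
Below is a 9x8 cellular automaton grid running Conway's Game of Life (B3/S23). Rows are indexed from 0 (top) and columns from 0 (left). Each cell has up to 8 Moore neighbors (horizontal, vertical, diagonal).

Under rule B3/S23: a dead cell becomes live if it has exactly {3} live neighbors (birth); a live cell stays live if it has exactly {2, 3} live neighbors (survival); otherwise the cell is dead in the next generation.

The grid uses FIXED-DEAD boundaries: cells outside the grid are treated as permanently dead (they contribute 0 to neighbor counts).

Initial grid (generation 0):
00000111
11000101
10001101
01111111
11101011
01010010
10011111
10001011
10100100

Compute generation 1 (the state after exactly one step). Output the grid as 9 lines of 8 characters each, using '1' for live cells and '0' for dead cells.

Answer: 00000101
11000001
10000001
00000000
10000000
00000000
11110000
10000001
01000110

Derivation:
Simulating step by step:
Generation 0 (given above): 40 live cells
Generation 1: 17 live cells
(generation 1 grid is the final answer)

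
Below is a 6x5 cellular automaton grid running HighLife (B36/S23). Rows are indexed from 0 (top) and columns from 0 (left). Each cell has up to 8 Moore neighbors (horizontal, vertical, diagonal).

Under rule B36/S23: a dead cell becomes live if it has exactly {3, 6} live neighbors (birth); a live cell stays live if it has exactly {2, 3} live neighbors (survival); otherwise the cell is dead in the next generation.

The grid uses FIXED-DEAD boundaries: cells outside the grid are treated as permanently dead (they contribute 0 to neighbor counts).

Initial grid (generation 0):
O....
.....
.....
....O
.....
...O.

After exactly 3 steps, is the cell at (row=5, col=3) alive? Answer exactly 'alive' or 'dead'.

Simulating step by step:
Generation 0 (given above): 3 live cells
Generation 1: 0 live cells
.....
.....
.....
.....
.....
.....
Generation 2: 0 live cells
.....
.....
.....
.....
.....
.....
Generation 3: 0 live cells
.....
.....
.....
.....
.....
.....

Cell (5,3) at generation 3: 0 -> dead

Answer: dead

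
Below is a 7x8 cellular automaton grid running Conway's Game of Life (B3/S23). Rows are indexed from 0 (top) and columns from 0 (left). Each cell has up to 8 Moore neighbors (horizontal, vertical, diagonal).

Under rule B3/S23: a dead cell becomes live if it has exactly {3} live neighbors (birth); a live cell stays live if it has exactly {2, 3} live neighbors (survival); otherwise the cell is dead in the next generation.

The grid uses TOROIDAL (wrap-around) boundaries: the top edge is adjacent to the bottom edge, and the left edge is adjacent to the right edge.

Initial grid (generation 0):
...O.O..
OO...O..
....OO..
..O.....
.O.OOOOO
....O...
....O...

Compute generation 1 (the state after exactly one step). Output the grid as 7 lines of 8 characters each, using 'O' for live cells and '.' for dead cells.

Simulating step by step:
Generation 0 (given above): 16 live cells
Generation 1: 16 live cells
(generation 1 grid is the final answer)

Answer: .....O..
.....OO.
.O..OO..
..O.....
..OOOOO.
......O.
...OOO..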